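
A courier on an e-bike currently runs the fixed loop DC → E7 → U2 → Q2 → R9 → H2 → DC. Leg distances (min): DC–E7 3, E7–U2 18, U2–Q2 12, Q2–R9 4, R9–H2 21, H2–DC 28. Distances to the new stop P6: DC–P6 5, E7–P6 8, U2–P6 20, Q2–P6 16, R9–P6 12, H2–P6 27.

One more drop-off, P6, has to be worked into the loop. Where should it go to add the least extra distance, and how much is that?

Minimum extra distance: 4 min, inserting P6 between H2 and DC.

Insertion cost between consecutive stops i–j is d(i,P6) + d(P6,j) − d(i,j):
  between DC and E7: 5 + 8 − 3 = 10
  between E7 and U2: 8 + 20 − 18 = 10
  between U2 and Q2: 20 + 16 − 12 = 24
  between Q2 and R9: 16 + 12 − 4 = 24
  between R9 and H2: 12 + 27 − 21 = 18
  between H2 and DC: 27 + 5 − 28 = 4
Cheapest insertion is between H2 and DC, adding 4.
New total = 86 + 4 = 90.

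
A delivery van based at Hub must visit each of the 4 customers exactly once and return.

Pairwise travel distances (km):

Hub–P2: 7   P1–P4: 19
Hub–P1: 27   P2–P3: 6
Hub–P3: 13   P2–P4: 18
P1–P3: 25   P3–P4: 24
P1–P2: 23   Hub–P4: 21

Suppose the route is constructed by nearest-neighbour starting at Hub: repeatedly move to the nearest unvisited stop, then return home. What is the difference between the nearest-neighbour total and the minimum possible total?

5 km longer than the optimal tour.

From Hub: P2=7, P3=13, P4=21, P1=27 → choose P2 (7).
From P2: P3=6, P4=18, P1=23 → choose P3 (6).
From P3: P4=24, P1=25 → choose P4 (24).
From P4: P1=19 → choose P1 (19).
NN route Hub → P2 → P3 → P4 → P1 → Hub costs 83.
Optimal: Hub → P2 → P3 → P1 → P4 → Hub costs 78 (by enumerating all 12 distinct tours).
Excess = 83 − 78 = 5.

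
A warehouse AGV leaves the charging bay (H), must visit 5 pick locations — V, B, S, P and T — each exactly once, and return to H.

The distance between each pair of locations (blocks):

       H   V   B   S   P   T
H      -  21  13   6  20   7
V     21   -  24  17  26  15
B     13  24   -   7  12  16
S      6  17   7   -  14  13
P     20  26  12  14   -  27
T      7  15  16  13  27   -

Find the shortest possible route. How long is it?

H → V → B → S → P → T → H: 21+24+7+14+27+7 = 100
H → V → B → S → T → P → H: 21+24+7+13+27+20 = 112
H → V → B → P → S → T → H: 21+24+12+14+13+7 = 91
H → V → B → P → T → S → H: 21+24+12+27+13+6 = 103
H → V → B → T → S → P → H: 21+24+16+13+14+20 = 108
H → V → B → T → P → S → H: 21+24+16+27+14+6 = 108
H → V → S → B → P → T → H: 21+17+7+12+27+7 = 91
H → V → S → B → T → P → H: 21+17+7+16+27+20 = 108
H → V → S → P → B → T → H: 21+17+14+12+16+7 = 87
H → V → S → P → T → B → H: 21+17+14+27+16+13 = 108
H → V → S → T → B → P → H: 21+17+13+16+12+20 = 99
H → V → S → T → P → B → H: 21+17+13+27+12+13 = 103
H → V → P → B → S → T → H: 21+26+12+7+13+7 = 86
H → V → P → B → T → S → H: 21+26+12+16+13+6 = 94
… (46 more)
H → S → B → P → V → T → H: 6+7+12+26+15+7 = 73  ← best
The minimum is 73.
One optimal route: H → S → B → P → V → T → H (or its reverse).

73 blocks — the shortest possible round trip.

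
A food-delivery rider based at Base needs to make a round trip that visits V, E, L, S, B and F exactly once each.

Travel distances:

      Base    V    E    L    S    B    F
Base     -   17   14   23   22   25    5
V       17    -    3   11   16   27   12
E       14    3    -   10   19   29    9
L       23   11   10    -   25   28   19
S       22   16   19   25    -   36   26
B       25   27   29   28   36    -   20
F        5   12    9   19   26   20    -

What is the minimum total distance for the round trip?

Shortest round trip = 104.

Base-V-E-L-S-B-F-Base: 17+3+10+25+36+20+5 = 116
Base-V-E-L-S-F-B-Base: 17+3+10+25+26+20+25 = 126
Base-V-E-L-B-S-F-Base: 17+3+10+28+36+26+5 = 125
Base-V-E-L-B-F-S-Base: 17+3+10+28+20+26+22 = 126
Base-V-E-L-F-S-B-Base: 17+3+10+19+26+36+25 = 136
Base-V-E-L-F-B-S-Base: 17+3+10+19+20+36+22 = 127
Base-V-E-S-L-B-F-Base: 17+3+19+25+28+20+5 = 117
Base-V-E-S-L-F-B-Base: 17+3+19+25+19+20+25 = 128
… (352 more)
Base-S-V-E-L-B-F-Base: 22+16+3+10+28+20+5 = 104  ← best
The minimum is 104.
One optimal route: Base → S → V → E → L → B → F → Base (or its reverse).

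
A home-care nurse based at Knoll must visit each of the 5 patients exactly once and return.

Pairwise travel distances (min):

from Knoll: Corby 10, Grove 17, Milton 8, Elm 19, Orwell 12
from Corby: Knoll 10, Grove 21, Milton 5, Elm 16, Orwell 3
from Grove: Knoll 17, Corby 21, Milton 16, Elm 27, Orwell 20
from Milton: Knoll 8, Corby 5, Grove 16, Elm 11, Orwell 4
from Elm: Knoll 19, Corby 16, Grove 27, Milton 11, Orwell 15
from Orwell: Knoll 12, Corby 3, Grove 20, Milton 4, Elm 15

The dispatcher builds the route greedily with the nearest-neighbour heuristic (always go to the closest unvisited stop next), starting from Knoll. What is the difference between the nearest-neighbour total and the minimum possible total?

The nearest-neighbour route is 3 min longer than optimal.

From Knoll: Milton=8, Corby=10, Orwell=12, Grove=17, Elm=19 → choose Milton (8).
From Milton: Orwell=4, Corby=5, Elm=11, Grove=16 → choose Orwell (4).
From Orwell: Corby=3, Elm=15, Grove=20 → choose Corby (3).
From Corby: Elm=16, Grove=21 → choose Elm (16).
From Elm: Grove=27 → choose Grove (27).
NN route Knoll → Milton → Orwell → Corby → Elm → Grove → Knoll costs 75.
Optimal: Knoll → Corby → Orwell → Milton → Elm → Grove → Knoll costs 72 (by enumerating all 60 distinct tours).
Excess = 75 − 72 = 3.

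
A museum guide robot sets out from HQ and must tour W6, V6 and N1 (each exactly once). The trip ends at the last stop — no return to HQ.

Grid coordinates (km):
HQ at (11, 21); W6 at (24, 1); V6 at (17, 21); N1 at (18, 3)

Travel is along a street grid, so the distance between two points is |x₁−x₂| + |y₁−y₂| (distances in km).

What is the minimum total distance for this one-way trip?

Shortest open route: 33 km.

There are 3! = 6 possible orderings.
HQ → W6 → V6 → N1: 33+27+19 = 79
HQ → W6 → N1 → V6: 33+8+19 = 60
HQ → V6 → W6 → N1: 6+27+8 = 41
HQ → V6 → N1 → W6: 6+19+8 = 33
HQ → N1 → W6 → V6: 25+8+27 = 60
HQ → N1 → V6 → W6: 25+19+27 = 71
The minimum is 33.
One shortest path: HQ → V6 → N1 → W6.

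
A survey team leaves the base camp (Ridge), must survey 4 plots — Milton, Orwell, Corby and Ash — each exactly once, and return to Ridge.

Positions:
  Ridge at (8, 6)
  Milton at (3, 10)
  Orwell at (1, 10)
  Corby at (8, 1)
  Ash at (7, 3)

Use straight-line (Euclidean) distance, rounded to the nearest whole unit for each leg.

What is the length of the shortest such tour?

Minimum total distance: 24.

There are 12 distinct closed tours to check (reversals are equivalent).
Ridge-Milton-Orwell-Corby-Ash-Ridge: 6+2+11+2+3 = 24
Ridge-Milton-Orwell-Ash-Corby-Ridge: 6+2+9+2+5 = 24
Ridge-Milton-Corby-Orwell-Ash-Ridge: 6+10+11+9+3 = 39
Ridge-Milton-Corby-Ash-Orwell-Ridge: 6+10+2+9+8 = 35
Ridge-Milton-Ash-Orwell-Corby-Ridge: 6+8+9+11+5 = 39
Ridge-Milton-Ash-Corby-Orwell-Ridge: 6+8+2+11+8 = 35
Ridge-Orwell-Milton-Corby-Ash-Ridge: 8+2+10+2+3 = 25
Ridge-Orwell-Milton-Ash-Corby-Ridge: 8+2+8+2+5 = 25
Ridge-Orwell-Corby-Milton-Ash-Ridge: 8+11+10+8+3 = 40
Ridge-Orwell-Ash-Milton-Corby-Ridge: 8+9+8+10+5 = 40
Ridge-Corby-Milton-Orwell-Ash-Ridge: 5+10+2+9+3 = 29
Ridge-Corby-Orwell-Milton-Ash-Ridge: 5+11+2+8+3 = 29
The minimum is 24.
One optimal route: Ridge → Milton → Orwell → Corby → Ash → Ridge (or its reverse).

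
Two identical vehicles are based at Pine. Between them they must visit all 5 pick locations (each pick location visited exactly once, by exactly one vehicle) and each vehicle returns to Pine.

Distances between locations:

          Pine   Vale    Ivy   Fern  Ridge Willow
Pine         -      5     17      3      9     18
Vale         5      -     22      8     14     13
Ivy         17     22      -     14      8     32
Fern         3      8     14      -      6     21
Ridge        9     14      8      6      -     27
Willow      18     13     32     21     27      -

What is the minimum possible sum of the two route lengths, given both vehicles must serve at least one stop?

Try each way of splitting the stops between the two vehicles (each non-empty) and, for each split, find the best tour for each vehicle:
  {Vale} + {Ivy, Fern, Ridge, Willow}: 10 + 67 = 77
  {Ivy} + {Vale, Fern, Ridge, Willow}: 34 + 54 = 88
  {Vale, Ivy} + {Fern, Ridge, Willow}: 44 + 54 = 98
  {Fern} + {Vale, Ivy, Ridge, Willow}: 6 + 67 = 73
  {Vale, Fern} + {Ivy, Ridge, Willow}: 16 + 67 = 83
  {Ivy, Fern} + {Vale, Ridge, Willow}: 34 + 54 = 88
  … (15 splits in total)
  {Ivy, Fern, Ridge} + {Vale, Willow}: 34 + 36 = 70  ← best
Best: vehicle 1 Pine → Ivy → Ridge → Fern → Pine = 34; vehicle 2 Pine → Vale → Willow → Pine = 36; combined 70.

70 — the smallest possible combined total.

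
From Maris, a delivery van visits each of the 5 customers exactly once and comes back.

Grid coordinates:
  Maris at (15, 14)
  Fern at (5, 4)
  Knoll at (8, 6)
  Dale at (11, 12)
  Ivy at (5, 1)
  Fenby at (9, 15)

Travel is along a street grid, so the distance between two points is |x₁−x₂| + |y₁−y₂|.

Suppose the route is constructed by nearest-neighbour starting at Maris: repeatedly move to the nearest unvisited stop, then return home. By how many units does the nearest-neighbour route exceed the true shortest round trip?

4 longer than the optimal tour.

Maris: Dale=6, Fenby=7, Knoll=15, Fern=20, Ivy=23 ⇒ Dale
Dale: Fenby=5, Knoll=9, Fern=14, Ivy=17 ⇒ Fenby
Fenby: Knoll=10, Fern=15, Ivy=18 ⇒ Knoll
Knoll: Fern=5, Ivy=8 ⇒ Fern
Fern: Ivy=3 ⇒ Ivy
NN route Maris → Dale → Fenby → Knoll → Fern → Ivy → Maris costs 52.
Optimal: Maris → Dale → Fern → Ivy → Knoll → Fenby → Maris costs 48 (by enumerating all 60 distinct tours).
Excess = 52 − 48 = 4.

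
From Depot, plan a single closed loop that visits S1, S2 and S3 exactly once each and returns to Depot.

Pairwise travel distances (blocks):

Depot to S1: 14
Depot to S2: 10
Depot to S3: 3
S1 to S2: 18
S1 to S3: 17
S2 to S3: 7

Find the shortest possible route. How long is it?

Shortest round trip = 42 blocks.

There are 3 distinct closed tours to check (reversals are equivalent).
Depot - S1 - S2 - S3 - Depot: 14+18+7+3 = 42
Depot - S1 - S3 - S2 - Depot: 14+17+7+10 = 48
Depot - S2 - S1 - S3 - Depot: 10+18+17+3 = 48
The minimum is 42.
One optimal route: Depot → S1 → S2 → S3 → Depot (or its reverse).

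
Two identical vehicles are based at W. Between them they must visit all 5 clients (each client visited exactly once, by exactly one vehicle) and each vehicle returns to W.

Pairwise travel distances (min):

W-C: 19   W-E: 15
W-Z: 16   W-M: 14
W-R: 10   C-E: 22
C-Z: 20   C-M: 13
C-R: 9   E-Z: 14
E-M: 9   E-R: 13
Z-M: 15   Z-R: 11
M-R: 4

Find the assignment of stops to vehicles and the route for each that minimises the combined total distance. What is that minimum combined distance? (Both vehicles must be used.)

There are 2^4 − 1 = 15 ways to divide the 5 stops into two non-empty groups. For each, the best each vehicle can do is its own shortest tour through its group:
  {C} + {E, Z, M, R}: 38 + 53 = 91
  {E} + {C, Z, M, R}: 30 + 63 = 93
  {C, E} + {Z, M, R}: 56 + 45 = 101
  {Z} + {C, E, M, R}: 32 + 56 = 88
  {C, Z} + {E, M, R}: 55 + 38 = 93
  {E, Z} + {C, M, R}: 45 + 46 = 91
  … (15 splits in total)
Best: vehicle 1 W → Z → W = 32; vehicle 2 W → C → R → M → E → W = 56; combined 88.

88 min — the smallest possible combined total.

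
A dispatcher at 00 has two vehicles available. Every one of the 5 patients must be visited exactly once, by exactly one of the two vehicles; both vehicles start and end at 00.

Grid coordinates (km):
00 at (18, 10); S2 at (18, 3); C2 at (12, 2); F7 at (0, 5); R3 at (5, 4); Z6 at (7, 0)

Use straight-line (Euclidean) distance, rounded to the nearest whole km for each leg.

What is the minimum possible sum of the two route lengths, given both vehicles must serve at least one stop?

There are 2^4 − 1 = 15 ways to divide the 5 stops into two non-empty groups. For each, the best each vehicle can do is its own shortest tour through its group:
  {S2} + {C2, F7, R3, Z6}: 14 + 43 = 57
  {C2} + {S2, F7, R3, Z6}: 20 + 46 = 66
  {S2, C2} + {F7, R3, Z6}: 23 + 43 = 66
  {F7} + {S2, C2, R3, Z6}: 38 + 36 = 74
  {S2, F7} + {C2, R3, Z6}: 44 + 33 = 77
  {C2, F7} + {S2, R3, Z6}: 41 + 36 = 77
  … (15 splits in total)
Best: vehicle 1 00 → S2 → 00 = 14; vehicle 2 00 → C2 → Z6 → F7 → R3 → 00 = 43; combined 57.

57 km — the smallest possible combined total.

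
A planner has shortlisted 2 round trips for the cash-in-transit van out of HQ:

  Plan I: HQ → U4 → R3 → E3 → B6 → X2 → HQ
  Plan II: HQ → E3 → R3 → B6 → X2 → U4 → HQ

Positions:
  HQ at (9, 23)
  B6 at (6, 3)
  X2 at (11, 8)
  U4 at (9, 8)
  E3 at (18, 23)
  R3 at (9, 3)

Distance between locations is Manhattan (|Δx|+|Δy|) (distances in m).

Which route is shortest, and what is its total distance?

68 m — Plan II is the shortest.

Plan I: 15 + 5 + 29 + 32 + 10 + 17 = 108
Plan II: 9 + 29 + 3 + 10 + 2 + 15 = 68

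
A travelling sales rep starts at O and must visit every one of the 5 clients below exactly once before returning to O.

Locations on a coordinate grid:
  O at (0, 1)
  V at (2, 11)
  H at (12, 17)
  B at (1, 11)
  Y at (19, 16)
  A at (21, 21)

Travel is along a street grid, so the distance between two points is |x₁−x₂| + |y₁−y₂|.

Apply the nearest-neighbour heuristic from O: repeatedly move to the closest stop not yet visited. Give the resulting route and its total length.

O → [B:11 / V:12 / H:28 / Y:34 / A:41] → B (11)
B → [V:1 / H:17 / Y:23 / A:30] → V (1)
V → [H:16 / Y:22 / A:29] → H (16)
H → [Y:8 / A:13] → Y (8)
Y → [A:7] → A (7)
Return A→O: 41.
Total = 11 + 1 + 16 + 8 + 7 + 41 = 84.

84 along O → B → V → H → Y → A → O.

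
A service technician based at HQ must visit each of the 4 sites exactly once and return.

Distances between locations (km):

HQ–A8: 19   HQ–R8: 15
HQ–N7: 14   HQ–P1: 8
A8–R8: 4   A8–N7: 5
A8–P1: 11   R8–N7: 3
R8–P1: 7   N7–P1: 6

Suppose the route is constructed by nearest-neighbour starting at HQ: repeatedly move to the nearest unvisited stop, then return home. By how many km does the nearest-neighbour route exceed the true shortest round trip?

From HQ: P1=8, N7=14, R8=15, A8=19 → choose P1 (8).
From P1: N7=6, R8=7, A8=11 → choose N7 (6).
From N7: R8=3, A8=5 → choose R8 (3).
From R8: A8=4 → choose A8 (4).
NN route HQ → P1 → N7 → R8 → A8 → HQ costs 40.
Optimal: HQ → R8 → A8 → N7 → P1 → HQ costs 38 (by enumerating all 12 distinct tours).
Excess = 40 − 38 = 2.

Excess over optimum: 2 km.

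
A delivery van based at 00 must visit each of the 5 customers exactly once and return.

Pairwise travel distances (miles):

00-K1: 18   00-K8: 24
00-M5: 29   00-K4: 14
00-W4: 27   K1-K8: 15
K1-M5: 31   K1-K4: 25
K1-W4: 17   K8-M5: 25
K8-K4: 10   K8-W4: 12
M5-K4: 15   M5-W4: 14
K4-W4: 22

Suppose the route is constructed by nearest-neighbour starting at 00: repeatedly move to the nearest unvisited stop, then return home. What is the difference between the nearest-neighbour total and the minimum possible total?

00: K4=14, K1=18, K8=24, W4=27, M5=29 ⇒ K4
K4: K8=10, M5=15, W4=22, K1=25 ⇒ K8
K8: W4=12, K1=15, M5=25 ⇒ W4
W4: M5=14, K1=17 ⇒ M5
M5: K1=31 ⇒ K1
NN route 00 → K4 → K8 → W4 → M5 → K1 → 00 costs 99.
Optimal: 00 → K1 → K8 → W4 → M5 → K4 → 00 costs 88 (by enumerating all 60 distinct tours).
Excess = 99 − 88 = 11.

Excess over optimum: 11 miles.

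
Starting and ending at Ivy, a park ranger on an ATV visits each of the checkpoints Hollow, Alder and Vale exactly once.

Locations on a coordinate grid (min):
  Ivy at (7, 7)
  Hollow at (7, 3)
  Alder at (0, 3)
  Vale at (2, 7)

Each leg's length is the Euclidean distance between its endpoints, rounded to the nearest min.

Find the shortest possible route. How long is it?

With 3 stops there are 3!/2 = 3 distinct round trips (a route and its reverse cost the same).
Ivy - Hollow - Alder - Vale - Ivy: 4+7+4+5 = 20
Ivy - Hollow - Vale - Alder - Ivy: 4+6+4+8 = 22
Ivy - Alder - Hollow - Vale - Ivy: 8+7+6+5 = 26
The minimum is 20.
One optimal route: Ivy → Hollow → Alder → Vale → Ivy (or its reverse).

20 min — the shortest possible round trip.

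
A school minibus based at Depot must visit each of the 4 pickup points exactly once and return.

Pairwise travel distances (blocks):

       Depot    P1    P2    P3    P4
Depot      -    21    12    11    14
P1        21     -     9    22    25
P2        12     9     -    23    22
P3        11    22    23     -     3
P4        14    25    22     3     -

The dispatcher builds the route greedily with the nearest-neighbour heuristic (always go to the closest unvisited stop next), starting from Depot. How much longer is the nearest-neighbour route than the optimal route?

From Depot: P3=11, P2=12, P4=14, P1=21 → choose P3 (11).
From P3: P4=3, P1=22, P2=23 → choose P4 (3).
From P4: P2=22, P1=25 → choose P2 (22).
From P2: P1=9 → choose P1 (9).
NN route Depot → P3 → P4 → P2 → P1 → Depot costs 66.
Optimal: Depot → P2 → P1 → P3 → P4 → Depot costs 60 (by enumerating all 12 distinct tours).
Excess = 66 − 60 = 6.

Excess over optimum: 6 blocks.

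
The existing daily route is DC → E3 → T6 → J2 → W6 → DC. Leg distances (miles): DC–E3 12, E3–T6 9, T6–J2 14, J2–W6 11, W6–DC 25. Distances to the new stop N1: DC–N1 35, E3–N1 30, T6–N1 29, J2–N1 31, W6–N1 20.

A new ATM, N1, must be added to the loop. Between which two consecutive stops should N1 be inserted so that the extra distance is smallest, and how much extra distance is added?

Insertion cost between consecutive stops i–j is d(i,N1) + d(N1,j) − d(i,j):
  between DC and E3: 35 + 30 − 12 = 53
  between E3 and T6: 30 + 29 − 9 = 50
  between T6 and J2: 29 + 31 − 14 = 46
  between J2 and W6: 31 + 20 − 11 = 40
  between W6 and DC: 20 + 35 − 25 = 30
Cheapest insertion is between W6 and DC, adding 30.
New total = 71 + 30 = 101.

+30 miles — insert N1 between W6 and DC.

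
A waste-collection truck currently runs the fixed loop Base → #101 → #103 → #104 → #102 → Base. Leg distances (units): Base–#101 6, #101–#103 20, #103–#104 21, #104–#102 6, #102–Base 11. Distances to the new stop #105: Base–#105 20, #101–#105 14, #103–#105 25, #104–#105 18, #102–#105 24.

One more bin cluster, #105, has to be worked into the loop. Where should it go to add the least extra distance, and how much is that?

Insertion cost between consecutive stops i–j is d(i,#105) + d(#105,j) − d(i,j):
  between Base and #101: 20 + 14 − 6 = 28
  between #101 and #103: 14 + 25 − 20 = 19
  between #103 and #104: 25 + 18 − 21 = 22
  between #104 and #102: 18 + 24 − 6 = 36
  between #102 and Base: 24 + 20 − 11 = 33
Cheapest insertion is between #101 and #103, adding 19.
New total = 64 + 19 = 83.

Adding 19 by placing #105 on the #101–#103 leg.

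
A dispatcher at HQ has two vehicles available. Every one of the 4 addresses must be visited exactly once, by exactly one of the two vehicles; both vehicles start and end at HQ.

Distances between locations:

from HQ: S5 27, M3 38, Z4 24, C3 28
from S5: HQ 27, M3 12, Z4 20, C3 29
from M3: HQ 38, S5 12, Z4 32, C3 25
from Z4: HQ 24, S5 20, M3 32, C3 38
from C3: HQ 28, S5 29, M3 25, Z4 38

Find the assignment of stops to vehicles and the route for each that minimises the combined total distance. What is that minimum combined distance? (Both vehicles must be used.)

Try each way of splitting the stops between the two vehicles (each non-empty) and, for each split, find the best tour for each vehicle:
  {S5} + {M3, Z4, C3}: 54 + 109 = 163
  {M3} + {S5, Z4, C3}: 76 + 101 = 177
  {S5, M3} + {Z4, C3}: 77 + 90 = 167
  {Z4} + {S5, M3, C3}: 48 + 92 = 140
  {S5, Z4} + {M3, C3}: 71 + 91 = 162
  {M3, Z4} + {S5, C3}: 94 + 84 = 178
  … (7 splits in total)
Best: vehicle 1 HQ → Z4 → HQ = 48; vehicle 2 HQ → S5 → M3 → C3 → HQ = 92; combined 140.

140 — the smallest possible combined total.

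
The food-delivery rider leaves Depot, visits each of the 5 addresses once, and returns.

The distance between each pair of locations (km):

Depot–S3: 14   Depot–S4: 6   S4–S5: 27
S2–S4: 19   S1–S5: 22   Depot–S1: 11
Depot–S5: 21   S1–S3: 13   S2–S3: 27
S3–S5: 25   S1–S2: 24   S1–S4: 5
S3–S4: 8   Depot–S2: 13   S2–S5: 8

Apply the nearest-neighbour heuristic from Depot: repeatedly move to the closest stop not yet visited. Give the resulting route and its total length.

Total distance 70 km via the nearest-neighbour route Depot → S4 → S1 → S3 → S5 → S2 → Depot.

At Depot the remaining stops are S4 6, S1 11, S2 13, S3 14, S5 21; go to S4.
At S4 the remaining stops are S1 5, S3 8, S2 19, S5 27; go to S1.
At S1 the remaining stops are S3 13, S5 22, S2 24; go to S3.
At S3 the remaining stops are S5 25, S2 27; go to S5.
At S5 the remaining stops are S2 8; go to S2.
Return S2→Depot: 13.
Total = 6 + 5 + 13 + 25 + 8 + 13 = 70.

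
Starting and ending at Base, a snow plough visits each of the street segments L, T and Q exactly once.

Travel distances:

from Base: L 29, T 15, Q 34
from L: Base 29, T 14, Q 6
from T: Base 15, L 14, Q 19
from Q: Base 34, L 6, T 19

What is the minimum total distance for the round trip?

69 — the shortest possible round trip.

Base-L-T-Q-Base: 29+14+19+34 = 96
Base-L-Q-T-Base: 29+6+19+15 = 69
Base-T-L-Q-Base: 15+14+6+34 = 69
The minimum is 69.
One optimal route: Base → L → Q → T → Base (or its reverse).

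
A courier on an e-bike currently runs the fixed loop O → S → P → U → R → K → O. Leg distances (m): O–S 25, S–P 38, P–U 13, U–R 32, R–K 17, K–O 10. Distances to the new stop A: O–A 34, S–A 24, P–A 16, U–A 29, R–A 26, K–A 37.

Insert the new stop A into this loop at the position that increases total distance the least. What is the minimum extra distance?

Insertion cost between consecutive stops i–j is d(i,A) + d(A,j) − d(i,j):
  between O and S: 34 + 24 − 25 = 33
  between S and P: 24 + 16 − 38 = 2
  between P and U: 16 + 29 − 13 = 32
  between U and R: 29 + 26 − 32 = 23
  between R and K: 26 + 37 − 17 = 46
  between K and O: 37 + 34 − 10 = 61
Cheapest insertion is between S and P, adding 2.
New total = 135 + 2 = 137.

Adding 2 m by placing A on the S–P leg.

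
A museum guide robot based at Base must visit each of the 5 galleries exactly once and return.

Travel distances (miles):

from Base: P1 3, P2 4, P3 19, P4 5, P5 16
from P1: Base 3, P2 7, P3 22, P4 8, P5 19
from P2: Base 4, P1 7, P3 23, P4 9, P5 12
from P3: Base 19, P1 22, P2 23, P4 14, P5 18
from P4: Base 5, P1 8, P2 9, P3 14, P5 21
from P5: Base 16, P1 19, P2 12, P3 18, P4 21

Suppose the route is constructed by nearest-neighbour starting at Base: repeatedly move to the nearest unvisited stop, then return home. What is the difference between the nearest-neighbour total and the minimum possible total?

8 miles longer than the optimal tour.

Base: P1=3, P2=4, P4=5, P5=16, P3=19 ⇒ P1
P1: P2=7, P4=8, P5=19, P3=22 ⇒ P2
P2: P4=9, P5=12, P3=23 ⇒ P4
P4: P3=14, P5=21 ⇒ P3
P3: P5=18 ⇒ P5
NN route Base → P1 → P2 → P4 → P3 → P5 → Base costs 67.
Optimal: Base → P1 → P2 → P5 → P3 → P4 → Base costs 59 (by enumerating all 60 distinct tours).
Excess = 67 − 59 = 8.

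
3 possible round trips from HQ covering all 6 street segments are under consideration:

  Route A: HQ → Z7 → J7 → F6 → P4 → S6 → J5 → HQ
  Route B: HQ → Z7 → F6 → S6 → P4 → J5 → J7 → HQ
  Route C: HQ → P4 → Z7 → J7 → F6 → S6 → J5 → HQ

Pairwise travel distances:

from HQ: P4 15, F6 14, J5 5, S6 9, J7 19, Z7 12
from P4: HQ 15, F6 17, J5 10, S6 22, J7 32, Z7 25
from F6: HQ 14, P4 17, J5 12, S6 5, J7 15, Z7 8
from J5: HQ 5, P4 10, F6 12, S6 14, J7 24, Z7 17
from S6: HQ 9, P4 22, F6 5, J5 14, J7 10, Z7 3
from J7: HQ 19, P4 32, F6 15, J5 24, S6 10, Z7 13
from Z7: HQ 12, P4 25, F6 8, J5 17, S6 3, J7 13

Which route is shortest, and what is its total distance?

Route A: 12 + 13 + 15 + 17 + 22 + 14 + 5 = 98
Route B: 12 + 8 + 5 + 22 + 10 + 24 + 19 = 100
Route C: 15 + 25 + 13 + 15 + 5 + 14 + 5 = 92

Shortest is Route C, total 92.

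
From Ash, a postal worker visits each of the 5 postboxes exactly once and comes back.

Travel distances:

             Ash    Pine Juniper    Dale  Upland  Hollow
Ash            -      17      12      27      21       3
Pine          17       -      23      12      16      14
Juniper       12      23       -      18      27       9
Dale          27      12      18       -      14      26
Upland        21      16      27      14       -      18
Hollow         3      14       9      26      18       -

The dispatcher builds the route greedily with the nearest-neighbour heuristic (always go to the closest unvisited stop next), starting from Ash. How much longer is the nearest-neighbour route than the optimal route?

2 longer than the optimal tour.

From Ash: Hollow=3, Juniper=12, Pine=17, Upland=21, Dale=27 → choose Hollow (3).
From Hollow: Juniper=9, Pine=14, Upland=18, Dale=26 → choose Juniper (9).
From Juniper: Dale=18, Pine=23, Upland=27 → choose Dale (18).
From Dale: Pine=12, Upland=14 → choose Pine (12).
From Pine: Upland=16 → choose Upland (16).
NN route Ash → Hollow → Juniper → Dale → Pine → Upland → Ash costs 79.
Optimal: Ash → Pine → Upland → Dale → Juniper → Hollow → Ash costs 77 (by enumerating all 60 distinct tours).
Excess = 79 − 77 = 2.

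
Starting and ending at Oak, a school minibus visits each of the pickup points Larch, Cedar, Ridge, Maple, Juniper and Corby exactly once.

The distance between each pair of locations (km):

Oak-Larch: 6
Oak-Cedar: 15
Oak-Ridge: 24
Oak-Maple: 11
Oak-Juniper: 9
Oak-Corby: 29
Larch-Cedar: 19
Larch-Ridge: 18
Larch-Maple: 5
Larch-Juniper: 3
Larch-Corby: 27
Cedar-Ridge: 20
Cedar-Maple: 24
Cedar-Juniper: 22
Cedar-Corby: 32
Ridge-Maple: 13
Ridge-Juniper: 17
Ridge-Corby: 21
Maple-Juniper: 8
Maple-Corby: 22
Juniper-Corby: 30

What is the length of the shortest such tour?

95 km — the shortest possible round trip.

With 6 stops there are 6!/2 = 360 distinct round trips (a route and its reverse cost the same).
Oak-Larch-Cedar-Ridge-Maple-Juniper-Corby-Oak: 6+19+20+13+8+30+29 = 125
Oak-Larch-Cedar-Ridge-Maple-Corby-Juniper-Oak: 6+19+20+13+22+30+9 = 119
Oak-Larch-Cedar-Ridge-Juniper-Maple-Corby-Oak: 6+19+20+17+8+22+29 = 121
Oak-Larch-Cedar-Ridge-Juniper-Corby-Maple-Oak: 6+19+20+17+30+22+11 = 125
Oak-Larch-Cedar-Ridge-Corby-Maple-Juniper-Oak: 6+19+20+21+22+8+9 = 105
Oak-Larch-Cedar-Ridge-Corby-Juniper-Maple-Oak: 6+19+20+21+30+8+11 = 115
Oak-Larch-Cedar-Maple-Ridge-Juniper-Corby-Oak: 6+19+24+13+17+30+29 = 138
Oak-Larch-Cedar-Maple-Ridge-Corby-Juniper-Oak: 6+19+24+13+21+30+9 = 122
… (352 more)
Oak-Larch-Juniper-Maple-Corby-Ridge-Cedar-Oak: 6+3+8+22+21+20+15 = 95  ← best
The minimum is 95.
One optimal route: Oak → Larch → Juniper → Maple → Corby → Ridge → Cedar → Oak (or its reverse).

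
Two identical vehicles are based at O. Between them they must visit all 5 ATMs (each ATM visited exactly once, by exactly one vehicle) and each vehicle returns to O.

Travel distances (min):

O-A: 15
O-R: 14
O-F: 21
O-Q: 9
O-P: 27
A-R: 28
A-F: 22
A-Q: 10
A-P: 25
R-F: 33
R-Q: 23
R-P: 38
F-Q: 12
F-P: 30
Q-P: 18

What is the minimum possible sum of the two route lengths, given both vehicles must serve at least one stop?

119 min — the smallest possible combined total.

Try each way of splitting the stops between the two vehicles (each non-empty) and, for each split, find the best tour for each vehicle:
  {A} + {R, F, Q, P}: 30 + 103 = 133
  {R} + {A, F, Q, P}: 28 + 91 = 119
  {A, R} + {F, Q, P}: 57 + 78 = 135
  {F} + {A, R, Q, P}: 42 + 94 = 136
  {A, F} + {R, Q, P}: 58 + 79 = 137
  {R, F} + {A, Q, P}: 68 + 67 = 135
  … (15 splits in total)
Best: vehicle 1 O → R → O = 28; vehicle 2 O → A → P → F → Q → O = 91; combined 119.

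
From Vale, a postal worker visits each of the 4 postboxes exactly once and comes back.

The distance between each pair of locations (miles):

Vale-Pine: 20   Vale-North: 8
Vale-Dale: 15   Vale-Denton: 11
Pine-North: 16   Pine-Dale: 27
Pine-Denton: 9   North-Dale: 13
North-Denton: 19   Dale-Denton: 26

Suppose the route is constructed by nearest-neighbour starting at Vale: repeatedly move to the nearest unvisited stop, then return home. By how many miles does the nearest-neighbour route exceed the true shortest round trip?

Vale: North=8, Denton=11, Dale=15, Pine=20 ⇒ North
North: Dale=13, Pine=16, Denton=19 ⇒ Dale
Dale: Denton=26, Pine=27 ⇒ Denton
Denton: Pine=9 ⇒ Pine
NN route Vale → North → Dale → Denton → Pine → Vale costs 76.
Optimal: Vale → Dale → North → Pine → Denton → Vale costs 64 (by enumerating all 12 distinct tours).
Excess = 76 − 64 = 12.

12 miles longer than the optimal tour.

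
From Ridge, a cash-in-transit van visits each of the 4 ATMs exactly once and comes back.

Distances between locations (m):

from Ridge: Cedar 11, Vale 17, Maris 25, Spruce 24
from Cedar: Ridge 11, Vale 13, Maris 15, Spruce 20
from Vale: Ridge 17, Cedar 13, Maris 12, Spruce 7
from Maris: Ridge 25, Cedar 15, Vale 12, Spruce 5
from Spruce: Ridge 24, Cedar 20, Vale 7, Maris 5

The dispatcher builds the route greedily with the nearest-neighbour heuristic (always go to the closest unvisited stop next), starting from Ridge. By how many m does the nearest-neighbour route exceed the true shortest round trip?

6 m longer than the optimal tour.

Ridge: Cedar=11, Vale=17, Spruce=24, Maris=25 ⇒ Cedar
Cedar: Vale=13, Maris=15, Spruce=20 ⇒ Vale
Vale: Spruce=7, Maris=12 ⇒ Spruce
Spruce: Maris=5 ⇒ Maris
NN route Ridge → Cedar → Vale → Spruce → Maris → Ridge costs 61.
Optimal: Ridge → Cedar → Maris → Spruce → Vale → Ridge costs 55 (by enumerating all 12 distinct tours).
Excess = 61 − 55 = 6.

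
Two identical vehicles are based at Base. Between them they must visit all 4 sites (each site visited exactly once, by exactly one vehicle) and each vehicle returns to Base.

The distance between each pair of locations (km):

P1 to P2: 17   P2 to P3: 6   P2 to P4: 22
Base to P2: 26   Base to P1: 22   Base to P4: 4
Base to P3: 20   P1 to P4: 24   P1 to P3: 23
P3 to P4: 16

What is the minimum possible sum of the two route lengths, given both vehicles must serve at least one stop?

Minimum combined distance: 73 km.

There are 2^3 − 1 = 7 ways to divide the 4 stops into two non-empty groups. For each, the best each vehicle can do is its own shortest tour through its group:
  {P1} + {P2, P3, P4}: 44 + 52 = 96
  {P2} + {P1, P3, P4}: 52 + 65 = 117
  {P1, P2} + {P3, P4}: 65 + 40 = 105
  {P3} + {P1, P2, P4}: 40 + 65 = 105
  {P1, P3} + {P2, P4}: 65 + 52 = 117
  {P2, P3} + {P1, P4}: 52 + 50 = 102
  … (7 splits in total)
  {P1, P2, P3} + {P4}: 65 + 8 = 73  ← best
Best: vehicle 1 Base → P1 → P2 → P3 → Base = 65; vehicle 2 Base → P4 → Base = 8; combined 73.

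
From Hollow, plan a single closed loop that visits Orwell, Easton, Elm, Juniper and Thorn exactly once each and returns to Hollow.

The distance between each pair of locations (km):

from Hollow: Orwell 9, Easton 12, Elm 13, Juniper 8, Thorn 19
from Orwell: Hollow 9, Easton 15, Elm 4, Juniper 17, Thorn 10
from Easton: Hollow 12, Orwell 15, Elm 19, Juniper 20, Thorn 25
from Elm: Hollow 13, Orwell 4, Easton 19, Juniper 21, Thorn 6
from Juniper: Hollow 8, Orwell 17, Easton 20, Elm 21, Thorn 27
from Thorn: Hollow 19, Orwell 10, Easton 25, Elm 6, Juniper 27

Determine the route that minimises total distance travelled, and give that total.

72 km — the shortest possible round trip.

There are 60 distinct closed tours to check (reversals are equivalent).
Hollow → Orwell → Easton → Elm → Juniper → Thorn → Hollow: 9+15+19+21+27+19 = 110
Hollow → Orwell → Easton → Elm → Thorn → Juniper → Hollow: 9+15+19+6+27+8 = 84
Hollow → Orwell → Easton → Juniper → Elm → Thorn → Hollow: 9+15+20+21+6+19 = 90
Hollow → Orwell → Easton → Juniper → Thorn → Elm → Hollow: 9+15+20+27+6+13 = 90
Hollow → Orwell → Easton → Thorn → Elm → Juniper → Hollow: 9+15+25+6+21+8 = 84
Hollow → Orwell → Easton → Thorn → Juniper → Elm → Hollow: 9+15+25+27+21+13 = 110
Hollow → Orwell → Elm → Easton → Juniper → Thorn → Hollow: 9+4+19+20+27+19 = 98
Hollow → Orwell → Elm → Easton → Thorn → Juniper → Hollow: 9+4+19+25+27+8 = 92
Hollow → Orwell → Elm → Juniper → Easton → Thorn → Hollow: 9+4+21+20+25+19 = 98
Hollow → Orwell → Elm → Juniper → Thorn → Easton → Hollow: 9+4+21+27+25+12 = 98
Hollow → Orwell → Elm → Thorn → Easton → Juniper → Hollow: 9+4+6+25+20+8 = 72
Hollow → Orwell → Elm → Thorn → Juniper → Easton → Hollow: 9+4+6+27+20+12 = 78
Hollow → Orwell → Juniper → Easton → Elm → Thorn → Hollow: 9+17+20+19+6+19 = 90
Hollow → Orwell → Juniper → Easton → Thorn → Elm → Hollow: 9+17+20+25+6+13 = 90
… (46 more)
The minimum is 72.
One optimal route: Hollow → Orwell → Elm → Thorn → Easton → Juniper → Hollow (or its reverse).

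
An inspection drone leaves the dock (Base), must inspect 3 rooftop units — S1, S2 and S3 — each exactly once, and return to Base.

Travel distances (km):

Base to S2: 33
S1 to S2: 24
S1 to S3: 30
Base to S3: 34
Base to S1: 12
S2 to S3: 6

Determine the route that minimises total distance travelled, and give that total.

Base → S1 → S2 → S3 → Base: 12+24+6+34 = 76
Base → S1 → S3 → S2 → Base: 12+30+6+33 = 81
Base → S2 → S1 → S3 → Base: 33+24+30+34 = 121
The minimum is 76.
One optimal route: Base → S1 → S2 → S3 → Base (or its reverse).

Shortest round trip = 76 km.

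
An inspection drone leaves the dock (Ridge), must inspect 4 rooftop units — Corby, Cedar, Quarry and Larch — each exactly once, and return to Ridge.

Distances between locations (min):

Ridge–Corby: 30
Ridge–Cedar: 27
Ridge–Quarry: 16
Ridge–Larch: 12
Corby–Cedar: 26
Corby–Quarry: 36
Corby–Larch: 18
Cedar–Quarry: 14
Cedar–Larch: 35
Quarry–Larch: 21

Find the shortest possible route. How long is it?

Shortest round trip = 86 min.

There are 12 distinct closed tours to check (reversals are equivalent).
Ridge→Corby→Cedar→Quarry→Larch→Ridge: 30+26+14+21+12 = 103
Ridge→Corby→Cedar→Larch→Quarry→Ridge: 30+26+35+21+16 = 128
Ridge→Corby→Quarry→Cedar→Larch→Ridge: 30+36+14+35+12 = 127
Ridge→Corby→Quarry→Larch→Cedar→Ridge: 30+36+21+35+27 = 149
Ridge→Corby→Larch→Cedar→Quarry→Ridge: 30+18+35+14+16 = 113
Ridge→Corby→Larch→Quarry→Cedar→Ridge: 30+18+21+14+27 = 110
Ridge→Cedar→Corby→Quarry→Larch→Ridge: 27+26+36+21+12 = 122
Ridge→Cedar→Corby→Larch→Quarry→Ridge: 27+26+18+21+16 = 108
Ridge→Cedar→Quarry→Corby→Larch→Ridge: 27+14+36+18+12 = 107
Ridge→Cedar→Larch→Corby→Quarry→Ridge: 27+35+18+36+16 = 132
Ridge→Quarry→Corby→Cedar→Larch→Ridge: 16+36+26+35+12 = 125
Ridge→Quarry→Cedar→Corby→Larch→Ridge: 16+14+26+18+12 = 86
The minimum is 86.
One optimal route: Ridge → Quarry → Cedar → Corby → Larch → Ridge (or its reverse).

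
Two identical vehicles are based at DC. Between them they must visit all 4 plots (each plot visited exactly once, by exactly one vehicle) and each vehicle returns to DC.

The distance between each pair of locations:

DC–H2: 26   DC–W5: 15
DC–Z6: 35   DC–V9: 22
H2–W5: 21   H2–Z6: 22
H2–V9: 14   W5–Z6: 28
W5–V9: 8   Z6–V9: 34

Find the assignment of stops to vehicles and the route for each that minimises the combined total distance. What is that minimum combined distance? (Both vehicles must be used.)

There are 2^3 − 1 = 7 ways to divide the 4 stops into two non-empty groups. For each, the best each vehicle can do is its own shortest tour through its group:
  {H2} + {W5, Z6, V9}: 52 + 92 = 144
  {W5} + {H2, Z6, V9}: 30 + 93 = 123
  {H2, W5} + {Z6, V9}: 62 + 91 = 153
  {Z6} + {H2, W5, V9}: 70 + 63 = 133
  {H2, Z6} + {W5, V9}: 83 + 45 = 128
  {W5, Z6} + {H2, V9}: 78 + 62 = 140
  … (7 splits in total)
Best: vehicle 1 DC → W5 → DC = 30; vehicle 2 DC → Z6 → H2 → V9 → DC = 93; combined 123.

123 — the smallest possible combined total.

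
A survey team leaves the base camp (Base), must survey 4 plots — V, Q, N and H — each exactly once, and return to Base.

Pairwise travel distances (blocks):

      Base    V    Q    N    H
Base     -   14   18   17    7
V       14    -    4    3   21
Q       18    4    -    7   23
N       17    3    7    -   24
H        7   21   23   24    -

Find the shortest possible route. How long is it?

Minimum total distance: 54 blocks.

Base-V-Q-N-H-Base: 14+4+7+24+7 = 56
Base-V-Q-H-N-Base: 14+4+23+24+17 = 82
Base-V-N-Q-H-Base: 14+3+7+23+7 = 54
Base-V-N-H-Q-Base: 14+3+24+23+18 = 82
Base-V-H-Q-N-Base: 14+21+23+7+17 = 82
Base-V-H-N-Q-Base: 14+21+24+7+18 = 84
Base-Q-V-N-H-Base: 18+4+3+24+7 = 56
Base-Q-V-H-N-Base: 18+4+21+24+17 = 84
Base-Q-N-V-H-Base: 18+7+3+21+7 = 56
Base-Q-H-V-N-Base: 18+23+21+3+17 = 82
Base-N-V-Q-H-Base: 17+3+4+23+7 = 54
Base-N-Q-V-H-Base: 17+7+4+21+7 = 56
The minimum is 54.
One optimal route: Base → V → N → Q → H → Base (or its reverse).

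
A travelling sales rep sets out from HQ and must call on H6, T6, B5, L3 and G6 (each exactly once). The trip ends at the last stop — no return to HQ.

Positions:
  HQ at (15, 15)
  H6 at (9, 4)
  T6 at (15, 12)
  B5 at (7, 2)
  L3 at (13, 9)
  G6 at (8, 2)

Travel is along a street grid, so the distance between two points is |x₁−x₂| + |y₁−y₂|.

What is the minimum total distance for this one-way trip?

Minimum one-way distance = 21.

There are 5! = 120 possible orderings.
HQ → H6 → T6 → B5 → L3 → G6: 17+14+18+13+12 = 74
HQ → H6 → T6 → B5 → G6 → L3: 17+14+18+1+12 = 62
HQ → H6 → T6 → L3 → B5 → G6: 17+14+5+13+1 = 50
HQ → H6 → T6 → L3 → G6 → B5: 17+14+5+12+1 = 49
HQ → H6 → T6 → G6 → B5 → L3: 17+14+17+1+13 = 62
HQ → H6 → T6 → G6 → L3 → B5: 17+14+17+12+13 = 73
HQ → H6 → B5 → T6 → L3 → G6: 17+4+18+5+12 = 56
HQ → H6 → B5 → T6 → G6 → L3: 17+4+18+17+12 = 68
HQ → H6 → B5 → L3 → T6 → G6: 17+4+13+5+17 = 56
HQ → H6 → B5 → L3 → G6 → T6: 17+4+13+12+17 = 63
HQ → H6 → B5 → G6 → T6 → L3: 17+4+1+17+5 = 44
HQ → H6 → B5 → G6 → L3 → T6: 17+4+1+12+5 = 39
HQ → H6 → L3 → T6 → B5 → G6: 17+9+5+18+1 = 50
HQ → H6 → L3 → T6 → G6 → B5: 17+9+5+17+1 = 49
… (106 more)
HQ → T6 → L3 → H6 → G6 → B5: 3+5+9+3+1 = 21  ← best
The minimum is 21.
One shortest path: HQ → T6 → L3 → H6 → G6 → B5.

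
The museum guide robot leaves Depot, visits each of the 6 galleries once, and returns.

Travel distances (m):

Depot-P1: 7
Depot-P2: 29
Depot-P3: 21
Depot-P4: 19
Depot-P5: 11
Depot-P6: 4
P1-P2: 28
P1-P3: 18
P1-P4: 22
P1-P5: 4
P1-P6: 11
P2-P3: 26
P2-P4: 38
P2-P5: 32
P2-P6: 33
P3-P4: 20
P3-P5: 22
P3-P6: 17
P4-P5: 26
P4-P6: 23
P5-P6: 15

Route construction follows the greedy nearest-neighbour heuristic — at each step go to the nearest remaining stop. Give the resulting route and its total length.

Total distance 128 m via the nearest-neighbour route Depot → P6 → P1 → P5 → P3 → P4 → P2 → Depot.

At Depot the remaining stops are P6 4, P1 7, P5 11, P4 19, P3 21, P2 29; go to P6.
At P6 the remaining stops are P1 11, P5 15, P3 17, P4 23, P2 33; go to P1.
At P1 the remaining stops are P5 4, P3 18, P4 22, P2 28; go to P5.
At P5 the remaining stops are P3 22, P4 26, P2 32; go to P3.
At P3 the remaining stops are P4 20, P2 26; go to P4.
At P4 the remaining stops are P2 38; go to P2.
Return P2→Depot: 29.
Total = 4 + 11 + 4 + 22 + 20 + 38 + 29 = 128.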